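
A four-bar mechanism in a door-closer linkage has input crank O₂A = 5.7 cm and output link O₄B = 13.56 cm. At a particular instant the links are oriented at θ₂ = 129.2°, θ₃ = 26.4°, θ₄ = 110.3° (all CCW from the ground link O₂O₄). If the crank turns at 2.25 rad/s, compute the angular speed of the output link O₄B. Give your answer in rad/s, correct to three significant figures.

0.928

ω₂ = 2.25 rad/s
Differentiating the loop-closure r₂e^{iθ₂}+r₃e^{iθ₃}=r₁+r₄e^{iθ₄} gives r₂ω₂e^{iθ₂}+r₃ω₃e^{iθ₃}=r₄ω₄e^{iθ₄}.
Eliminating the other unknown: ω₄ = r₂ω₂ sin(θ₂−θ₃) / [r₄ sin(θ₄−θ₃)].
Numerator sine = +0.97515; denominator sine = +0.99434.
Result = 0.057·2.25·(+0.97515) / (0.1356·(+0.99434)) = +0.92754 rad/s; magnitude 0.92754 rad/s.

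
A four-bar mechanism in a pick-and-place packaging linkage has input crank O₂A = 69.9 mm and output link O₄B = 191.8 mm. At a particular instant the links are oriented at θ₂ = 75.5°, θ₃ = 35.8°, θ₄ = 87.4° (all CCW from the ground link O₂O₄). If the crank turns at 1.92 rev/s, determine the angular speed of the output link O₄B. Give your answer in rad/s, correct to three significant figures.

ω₂ = 12.06 rad/s (from 1.92 rev/s).
Differentiating the loop-closure r₂e^{iθ₂}+r₃e^{iθ₃}=r₁+r₄e^{iθ₄} gives r₂ω₂e^{iθ₂}+r₃ω₃e^{iθ₃}=r₄ω₄e^{iθ₄}.
Eliminating the other unknown: ω₄ = r₂ω₂ sin(θ₂−θ₃) / [r₄ sin(θ₄−θ₃)].
Numerator sine = +0.63877; denominator sine = +0.78369.
Result = 0.0699·12.06·(+0.63877) / (0.1918·(+0.78369)) = +3.5835 rad/s; magnitude 3.5835 rad/s.

3.58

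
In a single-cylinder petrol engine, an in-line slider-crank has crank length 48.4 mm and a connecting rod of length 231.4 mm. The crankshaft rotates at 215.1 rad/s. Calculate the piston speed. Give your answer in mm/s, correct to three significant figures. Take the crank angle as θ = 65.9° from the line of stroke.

ω = 215.1 rad/s
For an in-line slider-crank, x = r cosθ + √(L² − r² sin²θ), so v = −rω sinθ·[1 + r cosθ/√(L² − r² sin²θ)].
With r = 0.0484 m, L = 0.2314 m, θ = 65.9°: √(L² − r² sin²θ) = 0.22714 m.
v = −0.0484·215.1·0.91283·[1 + 0.0484·0.40833/0.22714] = -10.33 m/s.
|v| = 10.33 m/s = 10330 mm/s.

10300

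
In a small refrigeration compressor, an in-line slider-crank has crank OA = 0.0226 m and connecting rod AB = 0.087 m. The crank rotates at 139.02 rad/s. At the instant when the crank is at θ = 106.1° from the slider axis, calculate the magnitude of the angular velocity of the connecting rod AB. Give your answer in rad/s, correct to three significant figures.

10.3

ω = 139 rad/s
The rod makes angle φ with the slider axis where L sinφ = r sinθ; differentiating, L cosφ·φ̇ = r ω cosθ.
L cosφ = √(L² − r² sin²θ) = 0.084247 m.
|ω_rod| = r ω |cosθ| / √(L² − r² sin²θ) = 0.0226·139·0.27731/0.084247 = 10.342 rad/s.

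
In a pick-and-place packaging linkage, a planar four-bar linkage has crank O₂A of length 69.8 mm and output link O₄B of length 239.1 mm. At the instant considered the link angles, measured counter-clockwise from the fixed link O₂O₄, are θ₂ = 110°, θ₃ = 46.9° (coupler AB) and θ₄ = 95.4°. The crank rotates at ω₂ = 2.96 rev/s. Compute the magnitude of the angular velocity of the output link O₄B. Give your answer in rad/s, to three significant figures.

6.46

ω₂ = 18.6 rad/s (from 2.96 rev/s).
Differentiating the loop-closure r₂e^{iθ₂}+r₃e^{iθ₃}=r₁+r₄e^{iθ₄} gives r₂ω₂e^{iθ₂}+r₃ω₃e^{iθ₃}=r₄ω₄e^{iθ₄}.
Eliminating the other unknown: ω₄ = r₂ω₂ sin(θ₂−θ₃) / [r₄ sin(θ₄−θ₃)].
Numerator sine = +0.89180; denominator sine = +0.74896.
Result = 0.0698·18.6·(+0.89180) / (0.2391·(+0.74896)) = +6.4648 rad/s; magnitude 6.4648 rad/s.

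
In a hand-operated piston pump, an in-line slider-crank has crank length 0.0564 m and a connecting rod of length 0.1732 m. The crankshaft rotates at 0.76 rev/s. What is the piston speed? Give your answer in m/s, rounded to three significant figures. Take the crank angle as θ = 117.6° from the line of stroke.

0.201

ω = 2π·0.76 = 4.775 rad/s
For an in-line slider-crank, x = r cosθ + √(L² − r² sin²θ), so v = −rω sinθ·[1 + r cosθ/√(L² − r² sin²θ)].
With r = 0.0564 m, L = 0.1732 m, θ = 117.6°: √(L² − r² sin²θ) = 0.16583 m.
v = −0.0564·4.775·0.88620·[1 + 0.0564·-0.46330/0.16583] = -0.20107 m/s.
|v| = 0.20107 m/s.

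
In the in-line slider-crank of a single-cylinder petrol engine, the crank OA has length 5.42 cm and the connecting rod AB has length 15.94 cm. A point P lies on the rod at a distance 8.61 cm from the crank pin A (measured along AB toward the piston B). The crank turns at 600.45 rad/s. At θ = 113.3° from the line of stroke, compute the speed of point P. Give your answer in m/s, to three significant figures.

28.2

ω = 600.5 rad/s.  Crank-pin speed |V_A| = rω = 32.544 m/s, perpendicular to OA.
Rod angle: sinφ = −(r/L) sinθ ⇒ φ = -18.198°; ω_rod = −rω cosθ/√(L²−r²sin²θ) = +85.009 rad/s.
V_P = V_A + ω_rod × AP, with AP = 0.0861 m along the rod.
Components: V_Px = −rω sinθ − a·ω_rod·sinφ = -27.604 m/s;  V_Py = rω cosθ + a·ω_rod·cosφ = -5.9195 m/s.
|V_P| = √(V_Px² + V_Py²) = 28.232 m/s.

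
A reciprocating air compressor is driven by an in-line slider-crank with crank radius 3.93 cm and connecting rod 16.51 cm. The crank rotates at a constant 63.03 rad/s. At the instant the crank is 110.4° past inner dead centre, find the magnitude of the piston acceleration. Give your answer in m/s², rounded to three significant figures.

83.0

ω = 63.03 rad/s
x(θ) = r cosθ + √(L² − r² sin²θ); with ω constant, a = ω²·d²x/dθ².
d²x/dθ² = −r cosθ − r²(cos2θ)/√u − r⁴ sin²2θ/(4u^{3/2}),  u = L² − r² sin²θ = 0.0259012 m².
Substituting r = 0.0393 m, L = 0.1651 m, θ = 110.4°: d²x/dθ² = +0.020903 m.
a = ω²·d²x/dθ² = (63.03)²·(+0.020903) = +83.041 m/s²;  |a| = 83.041 m/s².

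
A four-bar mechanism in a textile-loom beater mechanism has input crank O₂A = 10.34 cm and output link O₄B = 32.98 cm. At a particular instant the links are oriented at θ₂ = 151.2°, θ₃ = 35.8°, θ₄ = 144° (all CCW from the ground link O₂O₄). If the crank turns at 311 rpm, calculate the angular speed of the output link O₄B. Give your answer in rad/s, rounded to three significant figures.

ω₂ = 32.57 rad/s (from 311 rpm).
Differentiating the loop-closure r₂e^{iθ₂}+r₃e^{iθ₃}=r₁+r₄e^{iθ₄} gives r₂ω₂e^{iθ₂}+r₃ω₃e^{iθ₃}=r₄ω₄e^{iθ₄}.
Eliminating the other unknown: ω₄ = r₂ω₂ sin(θ₂−θ₃) / [r₄ sin(θ₄−θ₃)].
Numerator sine = +0.90334; denominator sine = +0.94997.
Result = 0.1034·32.57·(+0.90334) / (0.3298·(+0.94997)) = +9.7095 rad/s; magnitude 9.7095 rad/s.

9.71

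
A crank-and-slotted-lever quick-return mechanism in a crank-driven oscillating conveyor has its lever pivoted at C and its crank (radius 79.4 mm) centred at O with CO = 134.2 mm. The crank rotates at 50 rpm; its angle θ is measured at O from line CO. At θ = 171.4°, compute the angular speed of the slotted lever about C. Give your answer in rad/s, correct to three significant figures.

6.83

ω = 5.236 rad/s (from 50 rpm).
Crank pin A relative to C: A = (d + r cosθ, r sinθ); lever angle φ = atan2(r sinθ, d + r cosθ).
Differentiating tanφ: φ̇ = rω(d cosθ + r)/(d² + r² + 2dr cosθ).
d² + r² + 2dr cosθ = |CA|² = 0.00324265 m²;  d cosθ + r = -0.053291 m.
|ω_lever| = |0.0794·5.236·-0.053291| / 0.00324265 = 6.8324 rad/s.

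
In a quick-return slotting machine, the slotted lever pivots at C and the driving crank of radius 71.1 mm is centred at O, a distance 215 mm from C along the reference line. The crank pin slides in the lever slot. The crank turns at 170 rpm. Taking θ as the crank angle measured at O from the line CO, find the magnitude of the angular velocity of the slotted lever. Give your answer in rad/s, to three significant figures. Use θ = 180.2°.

8.80

ω = 17.8 rad/s (from 170 rpm).
Crank pin A relative to C: A = (d + r cosθ, r sinθ); lever angle φ = atan2(r sinθ, d + r cosθ).
Differentiating tanφ: φ̇ = rω(d cosθ + r)/(d² + r² + 2dr cosθ).
d² + r² + 2dr cosθ = |CA|² = 0.0207074 m²;  d cosθ + r = -0.1439 m.
|ω_lever| = |0.0711·17.8·-0.1439| / 0.0207074 = 8.7959 rad/s.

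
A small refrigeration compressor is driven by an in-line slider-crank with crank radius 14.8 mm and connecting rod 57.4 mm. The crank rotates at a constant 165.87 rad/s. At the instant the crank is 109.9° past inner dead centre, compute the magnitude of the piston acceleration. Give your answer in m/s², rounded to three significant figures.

221

ω = 165.9 rad/s
x(θ) = r cosθ + √(L² − r² sin²θ); with ω constant, a = ω²·d²x/dθ².
d²x/dθ² = −r cosθ − r²(cos2θ)/√u − r⁴ sin²2θ/(4u^{3/2}),  u = L² − r² sin²θ = 0.0031011 m².
Substituting r = 0.0148 m, L = 0.0574 m, θ = 109.9°: d²x/dθ² = +0.0080311 m.
a = ω²·d²x/dθ² = (165.9)²·(+0.0080311) = +220.96 m/s²;  |a| = 220.96 m/s².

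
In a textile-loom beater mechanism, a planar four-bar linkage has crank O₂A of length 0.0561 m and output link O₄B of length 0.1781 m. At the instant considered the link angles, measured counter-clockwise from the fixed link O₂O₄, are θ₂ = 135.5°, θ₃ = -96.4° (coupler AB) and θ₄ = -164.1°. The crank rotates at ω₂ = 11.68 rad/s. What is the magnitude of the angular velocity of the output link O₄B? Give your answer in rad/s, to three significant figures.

3.13

ω₂ = 11.68 rad/s
Differentiating the loop-closure r₂e^{iθ₂}+r₃e^{iθ₃}=r₁+r₄e^{iθ₄} gives r₂ω₂e^{iθ₂}+r₃ω₃e^{iθ₃}=r₄ω₄e^{iθ₄}.
Eliminating the other unknown: ω₄ = r₂ω₂ sin(θ₂−θ₃) / [r₄ sin(θ₄−θ₃)].
Numerator sine = -0.78694; denominator sine = -0.92521.
Result = 0.0561·11.68·(-0.78694) / (0.1781·(-0.92521)) = +3.1293 rad/s; magnitude 3.1293 rad/s.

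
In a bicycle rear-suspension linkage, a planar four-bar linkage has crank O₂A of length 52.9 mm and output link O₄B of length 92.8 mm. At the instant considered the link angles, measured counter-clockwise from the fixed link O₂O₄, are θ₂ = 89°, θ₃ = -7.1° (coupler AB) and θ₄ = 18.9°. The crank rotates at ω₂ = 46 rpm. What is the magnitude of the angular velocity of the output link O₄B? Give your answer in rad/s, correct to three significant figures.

ω₂ = 4.817 rad/s (from 46 rpm).
Differentiating the loop-closure r₂e^{iθ₂}+r₃e^{iθ₃}=r₁+r₄e^{iθ₄} gives r₂ω₂e^{iθ₂}+r₃ω₃e^{iθ₃}=r₄ω₄e^{iθ₄}.
Eliminating the other unknown: ω₄ = r₂ω₂ sin(θ₂−θ₃) / [r₄ sin(θ₄−θ₃)].
Numerator sine = +0.99434; denominator sine = +0.43837.
Result = 0.0529·4.817·(+0.99434) / (0.0928·(+0.43837)) = +6.2285 rad/s; magnitude 6.2285 rad/s.

6.23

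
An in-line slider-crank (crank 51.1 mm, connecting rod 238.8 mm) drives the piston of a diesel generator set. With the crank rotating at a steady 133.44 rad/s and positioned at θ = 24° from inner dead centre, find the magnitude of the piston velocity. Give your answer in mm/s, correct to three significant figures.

3320

ω = 133.4 rad/s
For an in-line slider-crank, x = r cosθ + √(L² − r² sin²θ), so v = −rω sinθ·[1 + r cosθ/√(L² − r² sin²θ)].
With r = 0.0511 m, L = 0.2388 m, θ = 24°: √(L² − r² sin²θ) = 0.23789 m.
v = −0.0511·133.4·0.40674·[1 + 0.0511·0.91355/0.23789] = -3.3177 m/s.
|v| = 3.3177 m/s = 3317.7 mm/s.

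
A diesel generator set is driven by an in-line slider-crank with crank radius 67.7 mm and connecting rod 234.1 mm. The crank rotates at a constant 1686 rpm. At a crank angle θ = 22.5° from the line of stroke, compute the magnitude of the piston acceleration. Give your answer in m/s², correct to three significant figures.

2390

ω = 2π·1686/60 = 176.6 rad/s
x(θ) = r cosθ + √(L² − r² sin²θ); with ω constant, a = ω²·d²x/dθ².
d²x/dθ² = −r cosθ − r²(cos2θ)/√u − r⁴ sin²2θ/(4u^{3/2}),  u = L² − r² sin²θ = 0.0541316 m².
Substituting r = 0.0677 m, L = 0.2341 m, θ = 22.5°: d²x/dθ² = -0.076685 m.
a = ω²·d²x/dθ² = (176.6)²·(-0.076685) = -2390.5 m/s²;  |a| = 2390.5 m/s².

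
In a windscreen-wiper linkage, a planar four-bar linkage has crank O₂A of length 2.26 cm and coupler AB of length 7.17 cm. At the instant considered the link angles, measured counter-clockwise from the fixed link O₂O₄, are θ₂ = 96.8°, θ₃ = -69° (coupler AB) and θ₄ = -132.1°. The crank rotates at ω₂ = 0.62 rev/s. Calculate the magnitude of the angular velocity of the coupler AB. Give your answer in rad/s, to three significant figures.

ω₂ = 3.896 rad/s (from 0.62 rev/s).
Differentiating the loop-closure r₂e^{iθ₂}+r₃e^{iθ₃}=r₁+r₄e^{iθ₄} gives r₂ω₂e^{iθ₂}+r₃ω₃e^{iθ₃}=r₄ω₄e^{iθ₄}.
Eliminating the other unknown: ω₃ = r₂ω₂ sin(θ₄−θ₂) / [r₃ sin(θ₃−θ₄)].
Numerator sine = +0.75356; denominator sine = +0.89180.
Result = 0.0226·3.896·(+0.75356) / (0.0717·(+0.89180)) = +1.0376 rad/s; magnitude 1.0376 rad/s.

1.04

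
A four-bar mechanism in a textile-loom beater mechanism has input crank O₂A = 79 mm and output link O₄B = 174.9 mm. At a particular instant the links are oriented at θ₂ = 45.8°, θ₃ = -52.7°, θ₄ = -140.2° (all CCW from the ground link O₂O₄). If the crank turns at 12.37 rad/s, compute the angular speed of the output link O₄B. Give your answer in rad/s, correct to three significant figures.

ω₂ = 12.37 rad/s
Differentiating the loop-closure r₂e^{iθ₂}+r₃e^{iθ₃}=r₁+r₄e^{iθ₄} gives r₂ω₂e^{iθ₂}+r₃ω₃e^{iθ₃}=r₄ω₄e^{iθ₄}.
Eliminating the other unknown: ω₄ = r₂ω₂ sin(θ₂−θ₃) / [r₄ sin(θ₄−θ₃)].
Numerator sine = +0.98902; denominator sine = -0.99905.
Result = 0.079·12.37·(+0.98902) / (0.1749·(-0.99905)) = -5.5313 rad/s; magnitude 5.5313 rad/s.

5.53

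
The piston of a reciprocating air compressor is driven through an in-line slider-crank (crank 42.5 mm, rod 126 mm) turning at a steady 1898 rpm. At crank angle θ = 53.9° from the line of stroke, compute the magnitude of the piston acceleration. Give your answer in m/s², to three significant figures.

826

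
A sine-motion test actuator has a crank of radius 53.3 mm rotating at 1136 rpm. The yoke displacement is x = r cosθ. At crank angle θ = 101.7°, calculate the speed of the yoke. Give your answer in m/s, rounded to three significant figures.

6.21

ω = 119 rad/s (from 1136 rpm).
x = r cosθ ⇒ ẋ = −rω sinθ.
|v| = rω|sinθ| = 0.0533·119·|sin 101.7°| = 6.2089 m/s.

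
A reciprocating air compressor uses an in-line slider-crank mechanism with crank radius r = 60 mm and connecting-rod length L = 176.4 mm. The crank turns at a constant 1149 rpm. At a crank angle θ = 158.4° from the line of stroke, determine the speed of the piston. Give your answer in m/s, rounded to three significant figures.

ω = 2π·1149/60 = 120.3 rad/s
For an in-line slider-crank, x = r cosθ + √(L² − r² sin²θ), so v = −rω sinθ·[1 + r cosθ/√(L² − r² sin²θ)].
With r = 0.06 m, L = 0.1764 m, θ = 158.4°: √(L² − r² sin²θ) = 0.17501 m.
v = −0.06·120.3·0.36812·[1 + 0.06·-0.92978/0.17501] = -1.8105 m/s.
|v| = 1.8105 m/s.

1.81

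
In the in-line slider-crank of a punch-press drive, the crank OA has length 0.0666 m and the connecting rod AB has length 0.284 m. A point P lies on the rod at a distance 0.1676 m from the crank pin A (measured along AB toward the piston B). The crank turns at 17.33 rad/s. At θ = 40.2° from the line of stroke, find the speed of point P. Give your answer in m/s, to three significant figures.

ω = 17.33 rad/s.  Crank-pin speed |V_A| = rω = 1.1542 m/s, perpendicular to OA.
Rod angle: sinφ = −(r/L) sinθ ⇒ φ = -8.706°; ω_rod = −rω cosθ/√(L²−r²sin²θ) = -3.1403 rad/s.
V_P = V_A + ω_rod × AP, with AP = 0.1676 m along the rod.
Components: V_Px = −rω sinθ − a·ω_rod·sinφ = -0.82464 m/s;  V_Py = rω cosθ + a·ω_rod·cosφ = +0.36131 m/s.
|V_P| = √(V_Px² + V_Py²) = 0.90032 m/s.

0.900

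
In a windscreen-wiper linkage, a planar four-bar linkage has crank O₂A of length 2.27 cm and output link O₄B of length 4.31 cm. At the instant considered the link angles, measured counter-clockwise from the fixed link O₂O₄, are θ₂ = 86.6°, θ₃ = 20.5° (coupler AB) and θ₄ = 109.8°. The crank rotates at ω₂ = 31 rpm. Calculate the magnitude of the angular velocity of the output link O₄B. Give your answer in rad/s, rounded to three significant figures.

1.56

ω₂ = 3.246 rad/s (from 31 rpm).
Differentiating the loop-closure r₂e^{iθ₂}+r₃e^{iθ₃}=r₁+r₄e^{iθ₄} gives r₂ω₂e^{iθ₂}+r₃ω₃e^{iθ₃}=r₄ω₄e^{iθ₄}.
Eliminating the other unknown: ω₄ = r₂ω₂ sin(θ₂−θ₃) / [r₄ sin(θ₄−θ₃)].
Numerator sine = +0.91425; denominator sine = +0.99993.
Result = 0.0227·3.246·(+0.91425) / (0.0431·(+0.99993)) = +1.5633 rad/s; magnitude 1.5633 rad/s.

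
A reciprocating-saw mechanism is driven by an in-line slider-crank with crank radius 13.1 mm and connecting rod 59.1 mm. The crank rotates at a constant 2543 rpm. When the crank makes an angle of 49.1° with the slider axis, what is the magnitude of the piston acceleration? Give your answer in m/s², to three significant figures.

581

ω = 2π·2543/60 = 266.3 rad/s
x(θ) = r cosθ + √(L² − r² sin²θ); with ω constant, a = ω²·d²x/dθ².
d²x/dθ² = −r cosθ − r²(cos2θ)/√u − r⁴ sin²2θ/(4u^{3/2}),  u = L² − r² sin²θ = 0.00339477 m².
Substituting r = 0.0131 m, L = 0.0591 m, θ = 49.1°: d²x/dθ² = -0.0081935 m.
a = ω²·d²x/dθ² = (266.3)²·(-0.0081935) = -581.06 m/s²;  |a| = 581.06 m/s².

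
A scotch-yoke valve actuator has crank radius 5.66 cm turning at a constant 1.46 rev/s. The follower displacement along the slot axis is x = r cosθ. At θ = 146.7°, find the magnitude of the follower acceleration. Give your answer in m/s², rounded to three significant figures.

3.98

ω = 9.173 rad/s (from 1.46 rev/s).
x = r cosθ ⇒ ẍ = −rω² cosθ (ω constant).
|a| = rω²|cosθ| = 0.0566·(9.173)²·|cos 146.7°| = 3.981 m/s².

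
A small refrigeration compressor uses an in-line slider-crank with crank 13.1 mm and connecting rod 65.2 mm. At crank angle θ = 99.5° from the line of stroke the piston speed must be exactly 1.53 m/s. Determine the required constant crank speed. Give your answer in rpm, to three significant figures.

1170

For an in-line slider-crank, |v_piston| = rω|sinθ|·[1 + r cosθ/√(L² − r² sin²θ)].
With r = 0.0131 m, L = 0.0652 m, θ = 99.5°: the bracketed kinematic factor |dx/dθ| = 0.012483 m.
ω = v/|dx/dθ| = 1.53/0.012483 = 122.56 rad/s.
N = 60ω/(2π) = 1170.4 rpm.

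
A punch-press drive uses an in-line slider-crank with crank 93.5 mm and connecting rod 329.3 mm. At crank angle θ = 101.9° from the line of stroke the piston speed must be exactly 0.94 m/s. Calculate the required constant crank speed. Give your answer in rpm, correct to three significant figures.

For an in-line slider-crank, |v_piston| = rω|sinθ|·[1 + r cosθ/√(L² − r² sin²θ)].
With r = 0.0935 m, L = 0.3293 m, θ = 101.9°: the bracketed kinematic factor |dx/dθ| = 0.085914 m.
ω = v/|dx/dθ| = 0.94/0.085914 = 10.941 rad/s.
N = 60ω/(2π) = 104.48 rpm.

104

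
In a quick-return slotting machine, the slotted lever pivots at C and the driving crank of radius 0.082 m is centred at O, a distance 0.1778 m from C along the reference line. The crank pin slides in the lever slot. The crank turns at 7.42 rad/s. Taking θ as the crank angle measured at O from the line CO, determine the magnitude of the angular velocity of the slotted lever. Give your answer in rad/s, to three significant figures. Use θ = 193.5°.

ω = 7.42 rad/s
Crank pin A relative to C: A = (d + r cosθ, r sinθ); lever angle φ = atan2(r sinθ, d + r cosθ).
Differentiating tanφ: φ̇ = rω(d cosθ + r)/(d² + r² + 2dr cosθ).
d² + r² + 2dr cosθ = |CA|² = 0.00998331 m²;  d cosθ + r = -0.090887 m.
|ω_lever| = |0.082·7.42·-0.090887| / 0.00998331 = 5.5392 rad/s.

5.54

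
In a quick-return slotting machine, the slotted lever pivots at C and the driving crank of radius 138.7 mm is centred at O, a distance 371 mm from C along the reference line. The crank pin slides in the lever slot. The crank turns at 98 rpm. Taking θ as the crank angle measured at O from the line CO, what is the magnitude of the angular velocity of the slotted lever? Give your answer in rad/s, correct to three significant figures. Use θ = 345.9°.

2.76

ω = 10.26 rad/s (from 98 rpm).
Crank pin A relative to C: A = (d + r cosθ, r sinθ); lever angle φ = atan2(r sinθ, d + r cosθ).
Differentiating tanφ: φ̇ = rω(d cosθ + r)/(d² + r² + 2dr cosθ).
d² + r² + 2dr cosθ = |CA|² = 0.256693 m²;  d cosθ + r = +0.49852 m.
|ω_lever| = |0.1387·10.26·+0.49852| / 0.256693 = 2.7644 rad/s.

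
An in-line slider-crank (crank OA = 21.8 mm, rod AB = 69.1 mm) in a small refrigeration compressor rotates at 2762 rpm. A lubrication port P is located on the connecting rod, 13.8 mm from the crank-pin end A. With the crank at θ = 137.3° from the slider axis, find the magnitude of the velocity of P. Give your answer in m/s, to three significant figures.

5.51

ω = 289.2 rad/s.  Crank-pin speed |V_A| = rω = 6.3053 m/s, perpendicular to OA.
Rod angle: sinφ = −(r/L) sinθ ⇒ φ = -12.354°; ω_rod = −rω cosθ/√(L²−r²sin²θ) = +68.65 rad/s.
V_P = V_A + ω_rod × AP, with AP = 0.0138 m along the rod.
Components: V_Px = −rω sinθ − a·ω_rod·sinφ = -4.0733 m/s;  V_Py = rω cosθ + a·ω_rod·cosφ = -3.7085 m/s.
|V_P| = √(V_Px² + V_Py²) = 5.5086 m/s.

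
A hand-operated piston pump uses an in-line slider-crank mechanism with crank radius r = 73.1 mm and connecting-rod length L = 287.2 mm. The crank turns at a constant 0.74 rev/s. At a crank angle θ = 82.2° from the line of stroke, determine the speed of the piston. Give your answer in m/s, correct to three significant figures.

0.349

ω = 2π·0.74 = 4.65 rad/s
For an in-line slider-crank, x = r cosθ + √(L² − r² sin²θ), so v = −rω sinθ·[1 + r cosθ/√(L² − r² sin²θ)].
With r = 0.0731 m, L = 0.2872 m, θ = 82.2°: √(L² − r² sin²θ) = 0.27792 m.
v = −0.0731·4.65·0.99075·[1 + 0.0731·0.13572/0.27792] = -0.34876 m/s.
|v| = 0.34876 m/s.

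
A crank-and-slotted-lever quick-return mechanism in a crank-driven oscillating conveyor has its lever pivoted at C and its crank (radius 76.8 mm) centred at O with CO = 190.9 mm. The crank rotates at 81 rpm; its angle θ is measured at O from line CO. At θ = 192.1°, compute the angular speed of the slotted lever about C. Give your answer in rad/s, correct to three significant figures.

5.24

ω = 8.482 rad/s (from 81 rpm).
Crank pin A relative to C: A = (d + r cosθ, r sinθ); lever angle φ = atan2(r sinθ, d + r cosθ).
Differentiating tanφ: φ̇ = rω(d cosθ + r)/(d² + r² + 2dr cosθ).
d² + r² + 2dr cosθ = |CA|² = 0.0136703 m²;  d cosθ + r = -0.10986 m.
|ω_lever| = |0.0768·8.482·-0.10986| / 0.0136703 = 5.2352 rad/s.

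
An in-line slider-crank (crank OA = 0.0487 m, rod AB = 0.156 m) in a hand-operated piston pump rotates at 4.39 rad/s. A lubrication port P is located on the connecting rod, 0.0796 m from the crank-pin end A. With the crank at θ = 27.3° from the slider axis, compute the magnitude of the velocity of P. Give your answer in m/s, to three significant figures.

0.146

ω = 4.39 rad/s.  Crank-pin speed |V_A| = rω = 0.21379 m/s, perpendicular to OA.
Rod angle: sinφ = −(r/L) sinθ ⇒ φ = -8.232°; ω_rod = −rω cosθ/√(L²−r²sin²θ) = -1.2305 rad/s.
V_P = V_A + ω_rod × AP, with AP = 0.0796 m along the rod.
Components: V_Px = −rω sinθ − a·ω_rod·sinφ = -0.11208 m/s;  V_Py = rω cosθ + a·ω_rod·cosφ = +0.093042 m/s.
|V_P| = √(V_Px² + V_Py²) = 0.14567 m/s.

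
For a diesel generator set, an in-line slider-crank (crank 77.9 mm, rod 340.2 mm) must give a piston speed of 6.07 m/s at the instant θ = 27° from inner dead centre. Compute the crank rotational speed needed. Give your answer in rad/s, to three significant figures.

142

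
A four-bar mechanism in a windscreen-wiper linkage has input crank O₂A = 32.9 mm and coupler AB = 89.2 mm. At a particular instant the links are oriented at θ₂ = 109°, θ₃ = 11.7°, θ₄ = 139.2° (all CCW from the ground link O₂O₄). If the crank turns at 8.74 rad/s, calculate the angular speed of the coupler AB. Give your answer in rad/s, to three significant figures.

2.04

ω₂ = 8.74 rad/s
Differentiating the loop-closure r₂e^{iθ₂}+r₃e^{iθ₃}=r₁+r₄e^{iθ₄} gives r₂ω₂e^{iθ₂}+r₃ω₃e^{iθ₃}=r₄ω₄e^{iθ₄}.
Eliminating the other unknown: ω₃ = r₂ω₂ sin(θ₄−θ₂) / [r₃ sin(θ₃−θ₄)].
Numerator sine = +0.50302; denominator sine = -0.79335.
Result = 0.0329·8.74·(+0.50302) / (0.0892·(-0.79335)) = -2.0439 rad/s; magnitude 2.0439 rad/s.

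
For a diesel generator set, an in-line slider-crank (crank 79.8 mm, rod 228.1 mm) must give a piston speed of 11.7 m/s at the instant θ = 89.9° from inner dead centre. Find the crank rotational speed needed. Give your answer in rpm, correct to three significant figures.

For an in-line slider-crank, |v_piston| = rω|sinθ|·[1 + r cosθ/√(L² − r² sin²θ)].
With r = 0.0798 m, L = 0.2281 m, θ = 89.9°: the bracketed kinematic factor |dx/dθ| = 0.079852 m.
ω = v/|dx/dθ| = 11.7/0.079852 = 146.52 rad/s.
N = 60ω/(2π) = 1399.2 rpm.

1400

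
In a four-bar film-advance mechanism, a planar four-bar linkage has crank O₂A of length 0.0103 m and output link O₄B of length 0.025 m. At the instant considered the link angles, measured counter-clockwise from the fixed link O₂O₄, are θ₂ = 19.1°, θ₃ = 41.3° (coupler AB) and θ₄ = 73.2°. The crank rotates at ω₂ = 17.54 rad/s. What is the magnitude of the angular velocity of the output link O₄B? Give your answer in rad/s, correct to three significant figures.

ω₂ = 17.54 rad/s
Differentiating the loop-closure r₂e^{iθ₂}+r₃e^{iθ₃}=r₁+r₄e^{iθ₄} gives r₂ω₂e^{iθ₂}+r₃ω₃e^{iθ₃}=r₄ω₄e^{iθ₄}.
Eliminating the other unknown: ω₄ = r₂ω₂ sin(θ₂−θ₃) / [r₄ sin(θ₄−θ₃)].
Numerator sine = -0.37784; denominator sine = +0.52844.
Result = 0.0103·17.54·(-0.37784) / (0.025·(+0.52844)) = -5.167 rad/s; magnitude 5.167 rad/s.

5.17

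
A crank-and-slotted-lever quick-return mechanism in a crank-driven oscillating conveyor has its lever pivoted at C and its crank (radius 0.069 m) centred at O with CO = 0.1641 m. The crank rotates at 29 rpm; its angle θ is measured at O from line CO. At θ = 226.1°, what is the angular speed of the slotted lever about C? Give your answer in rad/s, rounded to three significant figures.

ω = 3.037 rad/s (from 29 rpm).
Crank pin A relative to C: A = (d + r cosθ, r sinθ); lever angle φ = atan2(r sinθ, d + r cosθ).
Differentiating tanφ: φ̇ = rω(d cosθ + r)/(d² + r² + 2dr cosθ).
d² + r² + 2dr cosθ = |CA|² = 0.0159872 m²;  d cosθ + r = -0.044787 m.
|ω_lever| = |0.069·3.037·-0.044787| / 0.0159872 = 0.58703 rad/s.

0.587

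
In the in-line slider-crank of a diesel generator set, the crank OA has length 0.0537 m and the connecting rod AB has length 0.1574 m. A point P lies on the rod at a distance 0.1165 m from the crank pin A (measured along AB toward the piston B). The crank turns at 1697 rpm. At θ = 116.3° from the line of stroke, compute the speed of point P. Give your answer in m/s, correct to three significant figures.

7.63

ω = 177.7 rad/s.  Crank-pin speed |V_A| = rω = 9.543 m/s, perpendicular to OA.
Rod angle: sinφ = −(r/L) sinθ ⇒ φ = -17.810°; ω_rod = −rω cosθ/√(L²−r²sin²θ) = +28.215 rad/s.
V_P = V_A + ω_rod × AP, with AP = 0.1165 m along the rod.
Components: V_Px = −rω sinθ − a·ω_rod·sinφ = -7.5498 m/s;  V_Py = rω cosθ + a·ω_rod·cosφ = -1.0987 m/s.
|V_P| = √(V_Px² + V_Py²) = 7.6293 m/s.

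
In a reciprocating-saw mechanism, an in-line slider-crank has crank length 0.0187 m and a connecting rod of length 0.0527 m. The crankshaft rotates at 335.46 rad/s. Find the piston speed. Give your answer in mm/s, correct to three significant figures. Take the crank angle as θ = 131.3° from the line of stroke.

3570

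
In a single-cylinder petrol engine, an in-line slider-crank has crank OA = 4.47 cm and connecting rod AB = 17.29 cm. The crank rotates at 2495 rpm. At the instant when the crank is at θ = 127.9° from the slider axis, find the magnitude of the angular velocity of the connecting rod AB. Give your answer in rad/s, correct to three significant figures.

42.4

ω = 261.3 rad/s (converted from 2495 rpm).
The rod makes angle φ with the slider axis where L sinφ = r sinθ; differentiating, L cosφ·φ̇ = r ω cosθ.
L cosφ = √(L² − r² sin²θ) = 0.16926 m.
|ω_rod| = r ω |cosθ| / √(L² − r² sin²θ) = 0.0447·261.3·0.61429/0.16926 = 42.385 rad/s.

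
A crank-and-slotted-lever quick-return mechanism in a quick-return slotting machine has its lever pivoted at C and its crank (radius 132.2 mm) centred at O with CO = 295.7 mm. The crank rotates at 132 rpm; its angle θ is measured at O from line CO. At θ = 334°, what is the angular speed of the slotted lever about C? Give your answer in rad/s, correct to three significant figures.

ω = 13.82 rad/s (from 132 rpm).
Crank pin A relative to C: A = (d + r cosθ, r sinθ); lever angle φ = atan2(r sinθ, d + r cosθ).
Differentiating tanφ: φ̇ = rω(d cosθ + r)/(d² + r² + 2dr cosθ).
d² + r² + 2dr cosθ = |CA|² = 0.175186 m²;  d cosθ + r = +0.39797 m.
|ω_lever| = |0.1322·13.82·+0.39797| / 0.175186 = 4.1513 rad/s.

4.15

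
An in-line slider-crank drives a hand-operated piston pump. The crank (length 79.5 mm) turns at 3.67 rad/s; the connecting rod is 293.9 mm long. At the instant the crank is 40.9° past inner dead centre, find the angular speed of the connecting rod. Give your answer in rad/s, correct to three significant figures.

0.762

ω = 3.67 rad/s
The rod makes angle φ with the slider axis where L sinφ = r sinθ; differentiating, L cosφ·φ̇ = r ω cosθ.
L cosφ = √(L² − r² sin²θ) = 0.28925 m.
|ω_rod| = r ω |cosθ| / √(L² − r² sin²θ) = 0.0795·3.67·0.75585/0.28925 = 0.76242 rad/s.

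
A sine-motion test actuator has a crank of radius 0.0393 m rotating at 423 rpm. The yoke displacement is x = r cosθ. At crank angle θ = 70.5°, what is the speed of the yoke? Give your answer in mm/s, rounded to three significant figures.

ω = 44.3 rad/s (from 423 rpm).
x = r cosθ ⇒ ẋ = −rω sinθ.
|v| = rω|sinθ| = 0.0393·44.3·|sin 70.5°| = 1.641 m/s = 1641 mm/s.

1640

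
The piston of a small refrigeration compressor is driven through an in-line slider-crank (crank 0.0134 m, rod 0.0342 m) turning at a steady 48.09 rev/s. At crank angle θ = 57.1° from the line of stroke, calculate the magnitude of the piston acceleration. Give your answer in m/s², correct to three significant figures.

ω = 2π·48.1 = 302.2 rad/s
x(θ) = r cosθ + √(L² − r² sin²θ); with ω constant, a = ω²·d²x/dθ².
d²x/dθ² = −r cosθ − r²(cos2θ)/√u − r⁴ sin²2θ/(4u^{3/2}),  u = L² − r² sin²θ = 0.00104306 m².
Substituting r = 0.0134 m, L = 0.0342 m, θ = 57.1°: d²x/dθ² = -0.0051985 m.
a = ω²·d²x/dθ² = (302.2)²·(-0.0051985) = -474.62 m/s²;  |a| = 474.62 m/s².

475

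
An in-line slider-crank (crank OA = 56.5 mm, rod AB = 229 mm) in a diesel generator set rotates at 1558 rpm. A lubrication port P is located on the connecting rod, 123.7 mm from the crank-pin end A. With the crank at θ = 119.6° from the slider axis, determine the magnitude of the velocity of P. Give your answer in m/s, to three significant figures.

ω = 163.2 rad/s.  Crank-pin speed |V_A| = rω = 9.2182 m/s, perpendicular to OA.
Rod angle: sinφ = −(r/L) sinθ ⇒ φ = -12.388°; ω_rod = −rω cosθ/√(L²−r²sin²θ) = +20.357 rad/s.
V_P = V_A + ω_rod × AP, with AP = 0.1237 m along the rod.
Components: V_Px = −rω sinθ − a·ω_rod·sinφ = -7.4749 m/s;  V_Py = rω cosθ + a·ω_rod·cosφ = -2.0937 m/s.
|V_P| = √(V_Px² + V_Py²) = 7.7626 m/s.

7.76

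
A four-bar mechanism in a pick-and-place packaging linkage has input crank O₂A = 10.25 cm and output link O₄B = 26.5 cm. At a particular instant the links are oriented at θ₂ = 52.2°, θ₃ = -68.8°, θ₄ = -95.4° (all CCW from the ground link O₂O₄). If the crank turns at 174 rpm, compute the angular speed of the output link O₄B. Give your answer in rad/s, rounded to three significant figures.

13.5

ω₂ = 18.22 rad/s (from 174 rpm).
Differentiating the loop-closure r₂e^{iθ₂}+r₃e^{iθ₃}=r₁+r₄e^{iθ₄} gives r₂ω₂e^{iθ₂}+r₃ω₃e^{iθ₃}=r₄ω₄e^{iθ₄}.
Eliminating the other unknown: ω₄ = r₂ω₂ sin(θ₂−θ₃) / [r₄ sin(θ₄−θ₃)].
Numerator sine = +0.85717; denominator sine = -0.44776.
Result = 0.1025·18.22·(+0.85717) / (0.265·(-0.44776)) = -13.492 rad/s; magnitude 13.492 rad/s.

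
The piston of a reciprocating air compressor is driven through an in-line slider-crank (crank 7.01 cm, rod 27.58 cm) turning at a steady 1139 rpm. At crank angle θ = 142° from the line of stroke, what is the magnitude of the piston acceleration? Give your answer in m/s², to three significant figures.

720

ω = 2π·1139/60 = 119.3 rad/s
x(θ) = r cosθ + √(L² − r² sin²θ); with ω constant, a = ω²·d²x/dθ².
d²x/dθ² = −r cosθ − r²(cos2θ)/√u − r⁴ sin²2θ/(4u^{3/2}),  u = L² − r² sin²θ = 0.074203 m².
Substituting r = 0.0701 m, L = 0.2758 m, θ = 142°: d²x/dθ² = +0.050594 m.
a = ω²·d²x/dθ² = (119.3)²·(+0.050594) = +719.79 m/s²;  |a| = 719.79 m/s².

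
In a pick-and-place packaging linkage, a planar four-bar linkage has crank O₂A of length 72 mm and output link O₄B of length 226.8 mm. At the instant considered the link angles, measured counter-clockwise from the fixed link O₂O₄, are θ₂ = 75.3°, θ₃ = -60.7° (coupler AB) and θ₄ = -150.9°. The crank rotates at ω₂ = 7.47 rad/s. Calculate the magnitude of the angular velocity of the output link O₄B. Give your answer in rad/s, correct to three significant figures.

1.65

ω₂ = 7.47 rad/s
Differentiating the loop-closure r₂e^{iθ₂}+r₃e^{iθ₃}=r₁+r₄e^{iθ₄} gives r₂ω₂e^{iθ₂}+r₃ω₃e^{iθ₃}=r₄ω₄e^{iθ₄}.
Eliminating the other unknown: ω₄ = r₂ω₂ sin(θ₂−θ₃) / [r₄ sin(θ₄−θ₃)].
Numerator sine = +0.69466; denominator sine = -0.99999.
Result = 0.072·7.47·(+0.69466) / (0.2268·(-0.99999)) = -1.6473 rad/s; magnitude 1.6473 rad/s.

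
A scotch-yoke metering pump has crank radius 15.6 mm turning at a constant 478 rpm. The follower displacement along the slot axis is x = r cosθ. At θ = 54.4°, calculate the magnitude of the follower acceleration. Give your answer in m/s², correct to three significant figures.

ω = 50.06 rad/s (from 478 rpm).
x = r cosθ ⇒ ẍ = −rω² cosθ (ω constant).
|a| = rω²|cosθ| = 0.0156·(50.06)²·|cos 54.4°| = 22.754 m/s².

22.8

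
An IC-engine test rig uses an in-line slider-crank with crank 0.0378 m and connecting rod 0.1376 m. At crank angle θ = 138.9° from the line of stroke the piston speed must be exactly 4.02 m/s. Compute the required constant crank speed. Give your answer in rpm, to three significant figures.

For an in-line slider-crank, |v_piston| = rω|sinθ|·[1 + r cosθ/√(L² − r² sin²θ)].
With r = 0.0378 m, L = 0.1376 m, θ = 138.9°: the bracketed kinematic factor |dx/dθ| = 0.019619 m.
ω = v/|dx/dθ| = 4.02/0.019619 = 204.91 rad/s.
N = 60ω/(2π) = 1956.7 rpm.

1960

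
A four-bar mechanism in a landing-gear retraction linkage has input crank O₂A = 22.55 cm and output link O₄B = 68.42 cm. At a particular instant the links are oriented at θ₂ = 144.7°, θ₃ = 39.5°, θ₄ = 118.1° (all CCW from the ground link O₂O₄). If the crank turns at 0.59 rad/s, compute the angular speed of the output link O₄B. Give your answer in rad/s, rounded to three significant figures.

0.191

ω₂ = 0.59 rad/s
Differentiating the loop-closure r₂e^{iθ₂}+r₃e^{iθ₃}=r₁+r₄e^{iθ₄} gives r₂ω₂e^{iθ₂}+r₃ω₃e^{iθ₃}=r₄ω₄e^{iθ₄}.
Eliminating the other unknown: ω₄ = r₂ω₂ sin(θ₂−θ₃) / [r₄ sin(θ₄−θ₃)].
Numerator sine = +0.96502; denominator sine = +0.98027.
Result = 0.2255·0.59·(+0.96502) / (0.6842·(+0.98027)) = +0.19143 rad/s; magnitude 0.19143 rad/s.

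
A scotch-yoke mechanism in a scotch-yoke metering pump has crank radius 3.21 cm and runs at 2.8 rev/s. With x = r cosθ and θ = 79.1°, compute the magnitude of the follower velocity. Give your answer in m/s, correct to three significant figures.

ω = 17.59 rad/s (from 2.8 rev/s).
x = r cosθ ⇒ ẋ = −rω sinθ.
|v| = rω|sinθ| = 0.0321·17.59·|sin 79.1°| = 0.55454 m/s.

0.555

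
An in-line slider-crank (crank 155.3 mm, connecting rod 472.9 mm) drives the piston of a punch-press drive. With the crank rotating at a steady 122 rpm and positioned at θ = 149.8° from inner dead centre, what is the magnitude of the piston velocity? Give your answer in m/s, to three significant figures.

0.711

ω = 2π·122/60 = 12.78 rad/s
For an in-line slider-crank, x = r cosθ + √(L² − r² sin²θ), so v = −rω sinθ·[1 + r cosθ/√(L² − r² sin²θ)].
With r = 0.1553 m, L = 0.4729 m, θ = 149.8°: √(L² − r² sin²θ) = 0.4664 m.
v = −0.1553·12.78·0.50302·[1 + 0.1553·-0.86427/0.4664] = -0.71082 m/s.
|v| = 0.71082 m/s.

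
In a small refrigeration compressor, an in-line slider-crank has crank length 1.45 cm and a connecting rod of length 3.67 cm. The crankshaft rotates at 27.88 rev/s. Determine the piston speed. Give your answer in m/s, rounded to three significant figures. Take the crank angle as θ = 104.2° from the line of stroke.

ω = 2π·27.9 = 175.2 rad/s
For an in-line slider-crank, x = r cosθ + √(L² − r² sin²θ), so v = −rω sinθ·[1 + r cosθ/√(L² − r² sin²θ)].
With r = 0.0145 m, L = 0.0367 m, θ = 104.2°: √(L² − r² sin²θ) = 0.033901 m.
v = −0.0145·175.2·0.96945·[1 + 0.0145·-0.24531/0.033901] = -2.2041 m/s.
|v| = 2.2041 m/s.

2.20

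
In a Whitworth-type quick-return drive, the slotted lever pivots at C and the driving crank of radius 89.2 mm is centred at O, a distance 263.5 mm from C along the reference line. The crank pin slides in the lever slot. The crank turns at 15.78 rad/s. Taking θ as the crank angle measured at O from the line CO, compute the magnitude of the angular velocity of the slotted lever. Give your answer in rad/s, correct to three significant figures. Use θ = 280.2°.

ω = 15.78 rad/s
Crank pin A relative to C: A = (d + r cosθ, r sinθ); lever angle φ = atan2(r sinθ, d + r cosθ).
Differentiating tanφ: φ̇ = rω(d cosθ + r)/(d² + r² + 2dr cosθ).
d² + r² + 2dr cosθ = |CA|² = 0.0857134 m²;  d cosθ + r = +0.13586 m.
|ω_lever| = |0.0892·15.78·+0.13586| / 0.0857134 = 2.2311 rad/s.

2.23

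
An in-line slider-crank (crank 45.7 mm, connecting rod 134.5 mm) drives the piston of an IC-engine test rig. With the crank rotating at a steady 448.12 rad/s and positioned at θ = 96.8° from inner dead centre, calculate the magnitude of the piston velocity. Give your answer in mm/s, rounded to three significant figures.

19500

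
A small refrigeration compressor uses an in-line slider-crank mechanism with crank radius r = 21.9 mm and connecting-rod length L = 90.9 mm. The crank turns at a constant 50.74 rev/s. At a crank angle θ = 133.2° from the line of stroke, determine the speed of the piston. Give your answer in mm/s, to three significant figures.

4240

ω = 2π·50.7 = 318.8 rad/s
For an in-line slider-crank, x = r cosθ + √(L² − r² sin²θ), so v = −rω sinθ·[1 + r cosθ/√(L² − r² sin²θ)].
With r = 0.0219 m, L = 0.0909 m, θ = 133.2°: √(L² − r² sin²θ) = 0.089487 m.
v = −0.0219·318.8·0.72897·[1 + 0.0219·-0.68455/0.089487] = -4.2369 m/s.
|v| = 4.2369 m/s = 4236.9 mm/s.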